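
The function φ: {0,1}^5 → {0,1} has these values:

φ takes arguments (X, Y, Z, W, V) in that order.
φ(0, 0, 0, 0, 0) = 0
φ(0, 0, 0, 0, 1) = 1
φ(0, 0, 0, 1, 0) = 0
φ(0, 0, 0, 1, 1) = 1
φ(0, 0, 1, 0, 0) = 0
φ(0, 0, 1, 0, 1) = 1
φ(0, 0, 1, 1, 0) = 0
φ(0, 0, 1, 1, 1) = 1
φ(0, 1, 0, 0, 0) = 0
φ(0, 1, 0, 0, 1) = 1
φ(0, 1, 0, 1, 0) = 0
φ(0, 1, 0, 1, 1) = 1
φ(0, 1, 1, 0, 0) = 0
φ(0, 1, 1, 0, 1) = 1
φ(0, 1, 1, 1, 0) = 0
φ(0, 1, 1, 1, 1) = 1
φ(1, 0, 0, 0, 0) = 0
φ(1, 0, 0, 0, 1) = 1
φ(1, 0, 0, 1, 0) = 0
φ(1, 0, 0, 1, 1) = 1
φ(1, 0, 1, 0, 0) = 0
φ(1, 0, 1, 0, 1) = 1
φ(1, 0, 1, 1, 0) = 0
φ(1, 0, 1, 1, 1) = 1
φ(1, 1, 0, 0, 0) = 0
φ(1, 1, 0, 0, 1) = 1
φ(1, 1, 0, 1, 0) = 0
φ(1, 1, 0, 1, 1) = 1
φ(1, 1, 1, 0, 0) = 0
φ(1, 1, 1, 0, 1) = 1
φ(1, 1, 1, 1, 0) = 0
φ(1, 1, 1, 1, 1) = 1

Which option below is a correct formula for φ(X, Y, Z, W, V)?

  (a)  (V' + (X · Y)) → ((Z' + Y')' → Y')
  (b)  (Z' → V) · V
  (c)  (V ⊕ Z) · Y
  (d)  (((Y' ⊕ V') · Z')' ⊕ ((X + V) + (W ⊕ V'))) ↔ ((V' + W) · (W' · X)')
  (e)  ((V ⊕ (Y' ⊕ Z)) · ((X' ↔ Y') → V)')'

(a): at (0,0,0,0,0) it gives 1, but φ = 0 — eliminated.
(c): at (0,0,0,0,1) it gives 0, but φ = 1 — eliminated.
(d): at (0,0,0,0,1) it gives 0, but φ = 1 — eliminated.
(e): at (0,0,1,0,0) it gives 1, but φ = 0 — eliminated.
(b) is the remaining candidate, and it agrees with φ on all 32 inputs.

b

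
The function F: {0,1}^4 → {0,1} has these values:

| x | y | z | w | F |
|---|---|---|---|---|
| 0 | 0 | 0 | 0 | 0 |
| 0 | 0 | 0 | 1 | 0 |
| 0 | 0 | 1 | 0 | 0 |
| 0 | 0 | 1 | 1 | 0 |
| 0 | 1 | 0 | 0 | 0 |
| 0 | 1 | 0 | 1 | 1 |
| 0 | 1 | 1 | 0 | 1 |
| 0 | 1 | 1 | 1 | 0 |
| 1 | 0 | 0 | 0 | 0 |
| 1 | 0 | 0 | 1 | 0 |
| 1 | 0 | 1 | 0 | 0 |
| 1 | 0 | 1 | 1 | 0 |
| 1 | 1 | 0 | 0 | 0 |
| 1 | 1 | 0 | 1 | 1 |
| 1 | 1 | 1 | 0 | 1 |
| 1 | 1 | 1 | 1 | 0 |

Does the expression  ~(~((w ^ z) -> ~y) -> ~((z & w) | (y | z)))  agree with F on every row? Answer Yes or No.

Yes

Evaluate ~(~((w ^ z) -> ~y) -> ~((z & w) | (y | z))) on each row and compare to F:
  x=0, y=0, z=0, w=0: formula gives 0, F = 0 ✓
  x=0, y=0, z=0, w=1: formula gives 0, F = 0 ✓
  x=0, y=0, z=1, w=0: formula gives 0, F = 0 ✓
  x=0, y=0, z=1, w=1: formula gives 0, F = 0 ✓
  … (the remaining 12 rows also agree.)
All 16 rows match — the expression computes F exactly.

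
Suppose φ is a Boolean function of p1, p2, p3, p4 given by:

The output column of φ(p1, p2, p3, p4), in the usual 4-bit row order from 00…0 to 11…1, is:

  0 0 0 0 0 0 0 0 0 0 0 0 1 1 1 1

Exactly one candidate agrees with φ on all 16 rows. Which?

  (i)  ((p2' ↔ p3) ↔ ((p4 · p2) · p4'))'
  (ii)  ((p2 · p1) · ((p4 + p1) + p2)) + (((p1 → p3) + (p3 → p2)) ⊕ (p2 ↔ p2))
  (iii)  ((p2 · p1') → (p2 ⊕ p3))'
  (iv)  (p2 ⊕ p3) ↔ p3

ii

(i) fails at (0,0,1,0): the formula yields 1, φ is 0.
(iii) fails at (0,1,1,0): the formula yields 1, φ is 0.
(iv) fails at (0,0,0,0): the formula yields 1, φ is 0.
That leaves (ii). Evaluating it on every row reproduces the table of φ exactly.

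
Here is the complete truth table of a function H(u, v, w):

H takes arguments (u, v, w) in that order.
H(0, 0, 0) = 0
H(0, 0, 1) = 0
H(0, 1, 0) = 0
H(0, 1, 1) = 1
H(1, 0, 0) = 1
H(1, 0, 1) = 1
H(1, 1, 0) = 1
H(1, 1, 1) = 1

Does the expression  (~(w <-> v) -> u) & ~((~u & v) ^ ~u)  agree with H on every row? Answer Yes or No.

Check the formula against H row by row:
  u=0, v=0, w=0: formula gives 0, H = 0 ✓
  u=0, v=0, w=1: formula gives 0, H = 0 ✓
  u=0, v=1, w=0: formula gives 0, H = 0 ✓
  u=0, v=1, w=1: formula gives 1, H = 1 ✓
  u=1, v=0, w=0: formula gives 1, H = 1 ✓
  … (the remaining 3 rows also agree.)
Every row agrees, so the formula is equivalent.

Yes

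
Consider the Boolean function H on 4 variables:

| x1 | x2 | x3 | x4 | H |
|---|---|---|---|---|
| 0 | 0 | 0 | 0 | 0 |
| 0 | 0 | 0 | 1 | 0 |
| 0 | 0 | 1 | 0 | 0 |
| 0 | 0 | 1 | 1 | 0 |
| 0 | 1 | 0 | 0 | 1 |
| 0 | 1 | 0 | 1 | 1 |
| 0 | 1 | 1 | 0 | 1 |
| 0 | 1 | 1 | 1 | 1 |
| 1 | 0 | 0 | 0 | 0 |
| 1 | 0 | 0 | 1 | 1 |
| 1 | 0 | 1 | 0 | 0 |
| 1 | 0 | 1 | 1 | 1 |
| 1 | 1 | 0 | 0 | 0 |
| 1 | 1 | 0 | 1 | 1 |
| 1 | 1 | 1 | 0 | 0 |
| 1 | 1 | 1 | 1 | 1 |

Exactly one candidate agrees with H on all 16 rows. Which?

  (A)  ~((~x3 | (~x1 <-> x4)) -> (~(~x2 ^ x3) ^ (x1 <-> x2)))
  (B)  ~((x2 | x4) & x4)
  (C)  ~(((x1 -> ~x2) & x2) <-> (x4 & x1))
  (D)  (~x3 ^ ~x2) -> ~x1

(A) fails at (0,0,1,1): the formula yields 1, H is 0.
(B) fails at (0,0,0,0): the formula yields 1, H is 0.
(D) fails at (0,0,0,0): the formula yields 1, H is 0.
Only (C) survives; checking it on all 16 rows confirms it matches H.

C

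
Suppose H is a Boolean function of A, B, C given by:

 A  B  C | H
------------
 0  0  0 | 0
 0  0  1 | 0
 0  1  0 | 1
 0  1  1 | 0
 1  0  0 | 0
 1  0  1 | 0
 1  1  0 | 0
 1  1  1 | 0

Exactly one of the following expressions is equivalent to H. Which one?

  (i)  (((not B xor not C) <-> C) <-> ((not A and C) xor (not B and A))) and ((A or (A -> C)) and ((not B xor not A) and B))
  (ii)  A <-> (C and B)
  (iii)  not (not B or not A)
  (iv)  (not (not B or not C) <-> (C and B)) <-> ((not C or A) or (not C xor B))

i

(ii): at (0,0,0) it gives 1, but H = 0 — eliminated.
(iii): at (0,1,0) it gives 0, but H = 1 — eliminated.
(iv): at (0,0,0) it gives 1, but H = 0 — eliminated.
That leaves (i). Evaluating it on every row reproduces the table of H exactly.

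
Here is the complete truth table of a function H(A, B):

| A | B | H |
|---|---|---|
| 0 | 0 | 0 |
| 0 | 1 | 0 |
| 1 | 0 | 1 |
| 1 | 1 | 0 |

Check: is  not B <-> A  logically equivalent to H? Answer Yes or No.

No

Test each input against both H and the formula:
  A=0, B=0: formula gives 0, H = 0 ✓
  A=0, B=1: formula gives 1, but H = 0 ✗
Row (0,1) is a counterexample, so the formula is not equivalent to H.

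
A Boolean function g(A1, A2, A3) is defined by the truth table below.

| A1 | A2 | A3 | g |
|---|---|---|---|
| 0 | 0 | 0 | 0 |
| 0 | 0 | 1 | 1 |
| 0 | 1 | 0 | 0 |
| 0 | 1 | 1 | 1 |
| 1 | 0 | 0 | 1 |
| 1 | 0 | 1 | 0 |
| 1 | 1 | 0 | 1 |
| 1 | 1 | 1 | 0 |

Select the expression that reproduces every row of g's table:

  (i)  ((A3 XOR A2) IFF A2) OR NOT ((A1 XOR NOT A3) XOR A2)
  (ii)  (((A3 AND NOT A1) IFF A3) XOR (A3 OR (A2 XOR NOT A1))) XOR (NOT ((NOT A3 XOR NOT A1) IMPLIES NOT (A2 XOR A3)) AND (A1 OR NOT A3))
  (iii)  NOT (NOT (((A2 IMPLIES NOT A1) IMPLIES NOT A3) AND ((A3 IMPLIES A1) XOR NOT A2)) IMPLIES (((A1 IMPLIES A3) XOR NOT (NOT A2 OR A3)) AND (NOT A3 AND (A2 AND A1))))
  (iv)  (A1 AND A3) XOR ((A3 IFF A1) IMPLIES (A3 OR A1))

(i) disagrees with g on (0,0,0) (formula → 1, table → 0); rule it out.
(ii) disagrees with g on (0,0,1) (formula → 0, table → 1); rule it out.
(iii) disagrees with g on (0,0,0) (formula → 1, table → 0); rule it out.
(iv) is the remaining candidate, and it agrees with g on all 8 inputs.

iv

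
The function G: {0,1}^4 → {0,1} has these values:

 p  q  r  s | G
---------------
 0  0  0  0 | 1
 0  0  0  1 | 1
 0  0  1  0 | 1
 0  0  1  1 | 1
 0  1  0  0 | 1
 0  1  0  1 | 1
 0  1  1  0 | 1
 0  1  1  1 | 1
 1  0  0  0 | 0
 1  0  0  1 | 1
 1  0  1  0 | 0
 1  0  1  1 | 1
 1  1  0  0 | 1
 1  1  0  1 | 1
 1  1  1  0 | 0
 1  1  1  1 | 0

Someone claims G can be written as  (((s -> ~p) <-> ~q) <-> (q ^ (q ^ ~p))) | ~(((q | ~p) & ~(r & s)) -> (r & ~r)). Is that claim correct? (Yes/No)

Check the formula against G row by row:
  p=0, q=0, r=0, s=0: formula gives 1, G = 1 ✓
  p=0, q=0, r=0, s=1: formula gives 1, G = 1 ✓
  p=0, q=0, r=1, s=0: formula gives 1, G = 1 ✓
  p=0, q=0, r=1, s=1: formula gives 1, G = 1 ✓
  …
  p=0, q=1, r=1, s=1: formula gives 0, but G = 1 ✗
Row (0,1,1,1) is a counterexample, so the formula is not equivalent to G.

No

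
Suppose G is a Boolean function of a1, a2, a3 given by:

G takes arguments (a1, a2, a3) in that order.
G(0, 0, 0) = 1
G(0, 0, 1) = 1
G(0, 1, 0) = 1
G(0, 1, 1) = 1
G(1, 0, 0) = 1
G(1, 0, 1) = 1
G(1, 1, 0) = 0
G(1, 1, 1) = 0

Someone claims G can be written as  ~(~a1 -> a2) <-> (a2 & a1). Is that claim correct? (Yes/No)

Test each input against both G and the formula:
  a1=0, a2=0, a3=0: formula gives 0, but G = 1 ✗
Row (0,0,0) is a counterexample, so the formula is not equivalent to G.

No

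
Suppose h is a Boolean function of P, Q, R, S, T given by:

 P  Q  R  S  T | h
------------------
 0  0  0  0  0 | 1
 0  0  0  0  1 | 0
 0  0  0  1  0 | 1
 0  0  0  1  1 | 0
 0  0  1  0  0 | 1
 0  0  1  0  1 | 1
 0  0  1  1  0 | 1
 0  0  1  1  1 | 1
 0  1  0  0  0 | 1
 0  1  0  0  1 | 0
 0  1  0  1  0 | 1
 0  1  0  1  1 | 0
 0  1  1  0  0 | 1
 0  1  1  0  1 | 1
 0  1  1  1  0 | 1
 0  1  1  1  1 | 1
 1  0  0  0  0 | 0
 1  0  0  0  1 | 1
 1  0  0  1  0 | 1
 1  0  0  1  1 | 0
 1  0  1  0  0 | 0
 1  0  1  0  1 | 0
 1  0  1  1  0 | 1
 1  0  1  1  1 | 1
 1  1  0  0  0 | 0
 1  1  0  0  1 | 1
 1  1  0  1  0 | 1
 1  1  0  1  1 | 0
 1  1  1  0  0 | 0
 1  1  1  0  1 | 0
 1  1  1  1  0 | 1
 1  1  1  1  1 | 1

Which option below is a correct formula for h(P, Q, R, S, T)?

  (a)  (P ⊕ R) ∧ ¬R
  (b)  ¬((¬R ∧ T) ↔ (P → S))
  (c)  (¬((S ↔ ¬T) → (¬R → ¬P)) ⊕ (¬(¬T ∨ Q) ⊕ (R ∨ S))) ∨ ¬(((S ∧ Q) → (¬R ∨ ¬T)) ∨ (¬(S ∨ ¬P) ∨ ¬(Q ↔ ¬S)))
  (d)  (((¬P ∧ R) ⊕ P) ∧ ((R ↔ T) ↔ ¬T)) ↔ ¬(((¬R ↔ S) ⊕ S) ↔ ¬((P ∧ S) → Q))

b

(a) disagrees with h on (0,0,0,0,0) (formula → 0, table → 1); rule it out.
(c) disagrees with h on (0,0,0,0,0) (formula → 0, table → 1); rule it out.
(d) disagrees with h on (0,0,0,0,1) (formula → 1, table → 0); rule it out.
(b) is the remaining candidate, and it agrees with h on all 32 inputs.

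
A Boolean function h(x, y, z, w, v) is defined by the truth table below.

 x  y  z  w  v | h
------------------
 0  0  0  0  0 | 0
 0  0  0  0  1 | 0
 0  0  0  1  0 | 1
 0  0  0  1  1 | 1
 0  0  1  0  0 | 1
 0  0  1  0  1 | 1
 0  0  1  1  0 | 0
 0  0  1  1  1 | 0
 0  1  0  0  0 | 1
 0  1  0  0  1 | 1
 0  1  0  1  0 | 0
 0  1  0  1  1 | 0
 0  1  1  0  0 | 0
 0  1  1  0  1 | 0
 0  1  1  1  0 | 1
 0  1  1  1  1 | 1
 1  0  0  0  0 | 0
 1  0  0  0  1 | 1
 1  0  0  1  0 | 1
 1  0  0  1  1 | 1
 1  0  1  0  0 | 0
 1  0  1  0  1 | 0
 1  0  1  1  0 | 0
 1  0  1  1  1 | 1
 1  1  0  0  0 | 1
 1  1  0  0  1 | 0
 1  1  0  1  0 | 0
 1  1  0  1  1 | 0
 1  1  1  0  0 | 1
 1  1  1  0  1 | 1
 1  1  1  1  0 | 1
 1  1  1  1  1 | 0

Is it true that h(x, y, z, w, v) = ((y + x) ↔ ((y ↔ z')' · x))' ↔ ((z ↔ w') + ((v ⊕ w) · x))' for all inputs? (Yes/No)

Yes

Check the formula against h row by row:
  x=0, y=0, z=0, w=0, v=0: formula gives 0, h = 0 ✓
  x=0, y=0, z=0, w=0, v=1: formula gives 0, h = 0 ✓
  x=0, y=0, z=0, w=1, v=0: formula gives 1, h = 1 ✓
  x=0, y=0, z=0, w=1, v=1: formula gives 1, h = 1 ✓
  … (the remaining 28 rows also agree.)
Every row agrees, so the formula is equivalent.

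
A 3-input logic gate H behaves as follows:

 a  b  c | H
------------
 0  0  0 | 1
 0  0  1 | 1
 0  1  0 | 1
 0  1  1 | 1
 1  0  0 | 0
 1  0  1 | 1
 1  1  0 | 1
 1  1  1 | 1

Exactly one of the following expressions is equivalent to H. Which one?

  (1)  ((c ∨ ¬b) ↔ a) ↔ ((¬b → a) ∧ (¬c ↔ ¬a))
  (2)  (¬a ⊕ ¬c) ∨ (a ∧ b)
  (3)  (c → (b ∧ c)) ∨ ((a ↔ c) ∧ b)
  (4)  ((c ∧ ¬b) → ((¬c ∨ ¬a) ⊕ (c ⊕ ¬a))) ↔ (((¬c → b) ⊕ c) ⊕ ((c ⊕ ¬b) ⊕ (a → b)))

(2) fails at (0,0,0): the formula yields 0, H is 1.
(3) fails at (0,0,1): the formula yields 0, H is 1.
(4) fails at (0,0,0): the formula yields 0, H is 1.
(1) is the remaining candidate, and it agrees with H on all 8 inputs.

1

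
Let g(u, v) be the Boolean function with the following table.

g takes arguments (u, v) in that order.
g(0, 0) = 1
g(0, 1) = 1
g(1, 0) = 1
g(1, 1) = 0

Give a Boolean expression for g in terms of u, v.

g(u, v) = (u · v)'

The output is 0 only when every input is 1 — NAND of all inputs.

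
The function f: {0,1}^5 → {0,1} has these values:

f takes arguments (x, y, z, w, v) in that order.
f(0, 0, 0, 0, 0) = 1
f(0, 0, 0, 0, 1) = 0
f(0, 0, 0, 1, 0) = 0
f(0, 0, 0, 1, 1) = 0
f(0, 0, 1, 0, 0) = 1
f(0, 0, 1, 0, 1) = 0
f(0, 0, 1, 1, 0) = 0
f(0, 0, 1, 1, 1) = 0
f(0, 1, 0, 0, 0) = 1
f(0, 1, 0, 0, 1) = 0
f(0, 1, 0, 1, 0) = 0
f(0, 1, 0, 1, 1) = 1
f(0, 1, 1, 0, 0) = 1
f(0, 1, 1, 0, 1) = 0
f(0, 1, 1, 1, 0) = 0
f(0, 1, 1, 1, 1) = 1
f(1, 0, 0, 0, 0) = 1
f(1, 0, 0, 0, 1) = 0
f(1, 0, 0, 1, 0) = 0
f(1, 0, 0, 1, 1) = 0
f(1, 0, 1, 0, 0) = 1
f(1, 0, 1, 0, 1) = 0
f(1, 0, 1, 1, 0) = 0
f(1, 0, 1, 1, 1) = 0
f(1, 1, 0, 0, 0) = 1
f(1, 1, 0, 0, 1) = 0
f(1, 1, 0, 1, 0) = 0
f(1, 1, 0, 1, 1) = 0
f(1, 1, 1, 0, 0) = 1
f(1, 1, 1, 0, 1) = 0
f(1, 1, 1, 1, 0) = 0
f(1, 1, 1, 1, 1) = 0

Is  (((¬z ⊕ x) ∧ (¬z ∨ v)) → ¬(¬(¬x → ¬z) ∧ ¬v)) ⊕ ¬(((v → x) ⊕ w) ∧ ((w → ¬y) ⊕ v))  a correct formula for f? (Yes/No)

Yes

Evaluate (((¬z ⊕ x) ∧ (¬z ∨ v)) → ¬(¬(¬x → ¬z) ∧ ¬v)) ⊕ ¬(((v → x) ⊕ w) ∧ ((w → ¬y) ⊕ v)) on each row and compare to f:
  x=0, y=0, z=0, w=0, v=0: formula gives 1, f = 1 ✓
  x=0, y=0, z=0, w=0, v=1: formula gives 0, f = 0 ✓
  x=0, y=0, z=0, w=1, v=0: formula gives 0, f = 0 ✓
  x=0, y=0, z=0, w=1, v=1: formula gives 0, f = 0 ✓
  … (the remaining 28 rows also agree.)
All 32 rows match — the expression computes f exactly.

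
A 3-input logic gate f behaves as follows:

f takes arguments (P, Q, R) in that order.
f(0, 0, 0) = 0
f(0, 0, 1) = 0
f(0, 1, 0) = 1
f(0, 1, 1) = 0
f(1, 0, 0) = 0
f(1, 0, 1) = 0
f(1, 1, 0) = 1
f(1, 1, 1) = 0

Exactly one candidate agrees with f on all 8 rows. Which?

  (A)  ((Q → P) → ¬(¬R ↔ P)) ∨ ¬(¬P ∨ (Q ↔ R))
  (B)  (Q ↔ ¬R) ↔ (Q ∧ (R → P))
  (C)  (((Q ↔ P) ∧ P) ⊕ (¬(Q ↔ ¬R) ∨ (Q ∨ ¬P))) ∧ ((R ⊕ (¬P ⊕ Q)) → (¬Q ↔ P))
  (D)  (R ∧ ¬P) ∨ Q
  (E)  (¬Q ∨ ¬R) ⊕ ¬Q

(A) fails at (0,0,0): the formula yields 1, f is 0.
(B) fails at (0,0,0): the formula yields 1, f is 0.
(C) fails at (0,0,1): the formula yields 1, f is 0.
(D) fails at (0,0,1): the formula yields 1, f is 0.
Only (E) survives; checking it on all 8 rows confirms it matches f.

E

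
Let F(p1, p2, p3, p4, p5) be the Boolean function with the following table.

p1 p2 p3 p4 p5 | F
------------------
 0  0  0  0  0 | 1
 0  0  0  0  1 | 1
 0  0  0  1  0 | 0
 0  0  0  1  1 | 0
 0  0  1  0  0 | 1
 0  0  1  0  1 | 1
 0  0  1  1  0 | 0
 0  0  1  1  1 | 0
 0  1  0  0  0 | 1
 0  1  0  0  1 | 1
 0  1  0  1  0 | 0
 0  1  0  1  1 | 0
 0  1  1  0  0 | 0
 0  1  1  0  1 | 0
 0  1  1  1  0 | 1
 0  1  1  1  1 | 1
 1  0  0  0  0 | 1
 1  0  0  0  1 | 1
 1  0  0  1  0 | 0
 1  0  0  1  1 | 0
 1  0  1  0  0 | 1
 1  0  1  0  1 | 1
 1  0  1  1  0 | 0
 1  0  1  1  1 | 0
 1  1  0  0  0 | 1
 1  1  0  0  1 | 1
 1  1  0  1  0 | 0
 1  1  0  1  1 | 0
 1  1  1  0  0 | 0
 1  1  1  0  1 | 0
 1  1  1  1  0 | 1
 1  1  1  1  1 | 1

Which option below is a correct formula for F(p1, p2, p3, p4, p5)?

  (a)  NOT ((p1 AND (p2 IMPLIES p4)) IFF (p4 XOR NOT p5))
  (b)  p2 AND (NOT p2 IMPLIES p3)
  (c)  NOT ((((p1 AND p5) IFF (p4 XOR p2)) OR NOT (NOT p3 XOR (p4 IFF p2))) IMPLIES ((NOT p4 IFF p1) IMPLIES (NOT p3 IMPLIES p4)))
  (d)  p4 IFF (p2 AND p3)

(a): at (0,0,0,0,1) it gives 0, but F = 1 — eliminated.
(b): at (0,0,0,0,0) it gives 0, but F = 1 — eliminated.
(c): at (0,0,0,0,0) it gives 0, but F = 1 — eliminated.
(d) is the remaining candidate, and it agrees with F on all 32 inputs.

d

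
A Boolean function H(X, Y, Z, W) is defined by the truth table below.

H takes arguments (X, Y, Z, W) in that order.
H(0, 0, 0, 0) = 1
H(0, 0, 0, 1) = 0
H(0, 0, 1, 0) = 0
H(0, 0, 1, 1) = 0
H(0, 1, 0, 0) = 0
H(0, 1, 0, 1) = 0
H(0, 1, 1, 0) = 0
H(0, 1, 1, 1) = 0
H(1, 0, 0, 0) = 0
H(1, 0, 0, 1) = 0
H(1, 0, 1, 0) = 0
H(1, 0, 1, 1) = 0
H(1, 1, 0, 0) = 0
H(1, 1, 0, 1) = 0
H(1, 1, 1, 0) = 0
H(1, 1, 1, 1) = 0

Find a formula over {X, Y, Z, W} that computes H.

H(X, Y, Z, W) = ¬(((X ∨ Y) ∨ Z) ∨ W)

The output is 1 only when every input is 0 — NOR of all inputs.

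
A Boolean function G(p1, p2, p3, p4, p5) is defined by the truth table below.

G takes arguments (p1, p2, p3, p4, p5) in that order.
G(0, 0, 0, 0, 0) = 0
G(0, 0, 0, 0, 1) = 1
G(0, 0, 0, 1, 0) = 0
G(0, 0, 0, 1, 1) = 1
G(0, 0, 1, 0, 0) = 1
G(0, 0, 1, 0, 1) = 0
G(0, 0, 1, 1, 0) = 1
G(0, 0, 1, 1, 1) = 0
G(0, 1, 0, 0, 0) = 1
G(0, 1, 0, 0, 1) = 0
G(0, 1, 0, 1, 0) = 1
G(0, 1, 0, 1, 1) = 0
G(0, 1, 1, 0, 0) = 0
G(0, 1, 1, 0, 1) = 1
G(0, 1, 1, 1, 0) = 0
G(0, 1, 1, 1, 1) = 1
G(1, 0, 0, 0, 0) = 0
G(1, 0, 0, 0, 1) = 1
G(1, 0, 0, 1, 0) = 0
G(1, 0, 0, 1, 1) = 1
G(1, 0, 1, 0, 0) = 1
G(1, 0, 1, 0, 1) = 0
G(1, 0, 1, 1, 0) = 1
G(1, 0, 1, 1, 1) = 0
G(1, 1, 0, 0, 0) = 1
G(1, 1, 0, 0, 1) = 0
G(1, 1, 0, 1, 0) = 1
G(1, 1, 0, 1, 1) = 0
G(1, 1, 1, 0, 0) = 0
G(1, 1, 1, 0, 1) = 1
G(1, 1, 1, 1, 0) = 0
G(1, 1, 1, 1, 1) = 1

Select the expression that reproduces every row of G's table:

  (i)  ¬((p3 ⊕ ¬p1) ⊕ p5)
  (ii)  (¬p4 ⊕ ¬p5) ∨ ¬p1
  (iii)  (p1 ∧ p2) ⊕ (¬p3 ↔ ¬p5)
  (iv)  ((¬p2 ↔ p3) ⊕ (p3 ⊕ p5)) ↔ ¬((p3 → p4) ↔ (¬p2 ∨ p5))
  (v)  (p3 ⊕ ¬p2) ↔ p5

v

(i) disagrees with G on (0,1,0,0,0) (formula → 0, table → 1); rule it out.
(ii) disagrees with G on (0,0,0,0,0) (formula → 1, table → 0); rule it out.
(iii) disagrees with G on (0,0,0,0,0) (formula → 1, table → 0); rule it out.
(iv) disagrees with G on (0,0,0,0,0) (formula → 1, table → 0); rule it out.
That leaves (v). Evaluating it on every row reproduces the table of G exactly.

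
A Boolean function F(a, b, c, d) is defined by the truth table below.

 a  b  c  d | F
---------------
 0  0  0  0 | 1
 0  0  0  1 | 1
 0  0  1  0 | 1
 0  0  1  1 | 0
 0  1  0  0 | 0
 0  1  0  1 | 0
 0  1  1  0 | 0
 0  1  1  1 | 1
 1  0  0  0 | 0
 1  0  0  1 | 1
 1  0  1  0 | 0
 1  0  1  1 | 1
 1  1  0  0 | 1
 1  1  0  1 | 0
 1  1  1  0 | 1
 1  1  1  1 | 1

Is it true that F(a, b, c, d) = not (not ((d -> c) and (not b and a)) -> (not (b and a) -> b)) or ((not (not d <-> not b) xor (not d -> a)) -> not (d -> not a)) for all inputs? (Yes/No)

No

Test each input against both F and the formula:
  a=0, b=0, c=0, d=0: formula gives 1, F = 1 ✓
  a=0, b=0, c=0, d=1: formula gives 1, F = 1 ✓
  a=0, b=0, c=1, d=0: formula gives 1, F = 1 ✓
  a=0, b=0, c=1, d=1: formula gives 1, but F = 0 ✗
Since they disagree at (0,0,1,1), the expression is not a correct formula for F.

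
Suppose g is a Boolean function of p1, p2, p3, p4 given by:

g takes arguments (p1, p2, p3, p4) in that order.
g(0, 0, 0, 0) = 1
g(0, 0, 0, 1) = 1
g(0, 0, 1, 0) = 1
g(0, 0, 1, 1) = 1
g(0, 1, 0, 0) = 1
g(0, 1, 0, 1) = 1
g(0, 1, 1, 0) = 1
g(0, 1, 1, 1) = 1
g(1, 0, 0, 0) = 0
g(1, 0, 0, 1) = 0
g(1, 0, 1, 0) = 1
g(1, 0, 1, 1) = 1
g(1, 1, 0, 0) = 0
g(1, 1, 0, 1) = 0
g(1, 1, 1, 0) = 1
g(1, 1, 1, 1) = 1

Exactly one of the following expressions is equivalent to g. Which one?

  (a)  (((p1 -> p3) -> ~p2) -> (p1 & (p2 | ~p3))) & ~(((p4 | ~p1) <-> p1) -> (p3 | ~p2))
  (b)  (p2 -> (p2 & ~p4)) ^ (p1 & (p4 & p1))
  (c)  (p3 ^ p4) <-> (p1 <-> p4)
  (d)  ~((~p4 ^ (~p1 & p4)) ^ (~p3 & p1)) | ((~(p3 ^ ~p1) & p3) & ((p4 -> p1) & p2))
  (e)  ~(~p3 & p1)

(a): at (0,0,0,0) it gives 0, but g = 1 — eliminated.
(b): at (0,1,0,1) it gives 0, but g = 1 — eliminated.
(c): at (0,0,0,0) it gives 0, but g = 1 — eliminated.
(d): at (0,0,0,0) it gives 0, but g = 1 — eliminated.
Only (e) survives; checking it on all 16 rows confirms it matches g.

e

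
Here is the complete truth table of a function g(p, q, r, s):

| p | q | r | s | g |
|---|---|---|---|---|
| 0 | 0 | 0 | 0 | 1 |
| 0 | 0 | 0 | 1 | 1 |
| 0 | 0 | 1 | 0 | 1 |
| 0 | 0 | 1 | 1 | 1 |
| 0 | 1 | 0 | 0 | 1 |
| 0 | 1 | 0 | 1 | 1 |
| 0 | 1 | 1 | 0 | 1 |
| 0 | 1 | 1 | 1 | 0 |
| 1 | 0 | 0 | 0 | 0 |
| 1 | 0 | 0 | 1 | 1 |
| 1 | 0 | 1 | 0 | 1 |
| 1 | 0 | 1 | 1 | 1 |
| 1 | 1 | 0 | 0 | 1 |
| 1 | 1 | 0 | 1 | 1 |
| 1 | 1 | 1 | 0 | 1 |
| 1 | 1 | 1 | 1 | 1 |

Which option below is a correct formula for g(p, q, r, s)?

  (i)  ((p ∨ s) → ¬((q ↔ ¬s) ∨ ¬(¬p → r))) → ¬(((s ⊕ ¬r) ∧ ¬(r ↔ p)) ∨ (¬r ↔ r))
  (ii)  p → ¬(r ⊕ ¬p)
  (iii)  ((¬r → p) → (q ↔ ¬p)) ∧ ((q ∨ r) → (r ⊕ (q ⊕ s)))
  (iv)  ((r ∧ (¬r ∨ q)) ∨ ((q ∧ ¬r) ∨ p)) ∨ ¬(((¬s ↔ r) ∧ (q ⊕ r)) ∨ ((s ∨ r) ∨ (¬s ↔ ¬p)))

i

(ii): at (0,1,1,1) it gives 1, but g = 0 — eliminated.
(iii): at (0,0,1,0) it gives 0, but g = 1 — eliminated.
(iv): at (0,0,0,0) it gives 0, but g = 1 — eliminated.
(i) is the remaining candidate, and it agrees with g on all 16 inputs.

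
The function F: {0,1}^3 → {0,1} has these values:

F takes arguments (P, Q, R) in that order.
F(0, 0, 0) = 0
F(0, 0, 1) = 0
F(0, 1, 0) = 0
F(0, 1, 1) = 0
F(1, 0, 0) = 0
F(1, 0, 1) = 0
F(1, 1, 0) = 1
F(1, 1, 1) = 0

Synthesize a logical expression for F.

F(P, Q, R) = (P AND Q) AND NOT R

F is 1 on exactly one input, (1,1,0), whose minterm is P·Q·¬R. So F is just that conjunction.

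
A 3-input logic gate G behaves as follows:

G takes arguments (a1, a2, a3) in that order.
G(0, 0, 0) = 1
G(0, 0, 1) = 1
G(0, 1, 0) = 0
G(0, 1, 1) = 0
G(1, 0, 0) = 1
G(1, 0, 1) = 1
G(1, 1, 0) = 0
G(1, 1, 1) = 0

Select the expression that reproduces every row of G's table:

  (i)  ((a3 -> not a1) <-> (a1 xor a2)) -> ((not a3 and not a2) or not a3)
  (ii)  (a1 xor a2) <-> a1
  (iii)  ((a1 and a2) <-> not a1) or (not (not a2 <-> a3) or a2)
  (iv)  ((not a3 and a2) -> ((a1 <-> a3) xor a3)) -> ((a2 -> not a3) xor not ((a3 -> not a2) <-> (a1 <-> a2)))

(i): at (0,1,0) it gives 1, but G = 0 — eliminated.
(iii): at (0,0,1) it gives 0, but G = 1 — eliminated.
(iv): at (1,0,0) it gives 0, but G = 1 — eliminated.
That leaves (ii). Evaluating it on every row reproduces the table of G exactly.

ii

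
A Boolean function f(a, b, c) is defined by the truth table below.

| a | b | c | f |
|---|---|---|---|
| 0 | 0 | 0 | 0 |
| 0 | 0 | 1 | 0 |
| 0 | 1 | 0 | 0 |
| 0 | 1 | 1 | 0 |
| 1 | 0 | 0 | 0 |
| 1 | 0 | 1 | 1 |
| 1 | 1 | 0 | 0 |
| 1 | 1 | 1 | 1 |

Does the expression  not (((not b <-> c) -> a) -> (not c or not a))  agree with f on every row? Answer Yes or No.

Evaluate not (((not b <-> c) -> a) -> (not c or not a)) on each row and compare to f:
  a=0, b=0, c=0: formula gives 0, f = 0 ✓
  a=0, b=0, c=1: formula gives 0, f = 0 ✓
  a=0, b=1, c=0: formula gives 0, f = 0 ✓
  a=0, b=1, c=1: formula gives 0, f = 0 ✓
  a=1, b=0, c=0: formula gives 0, f = 0 ✓
  …and likewise for the remaining 3 rows.
All 8 rows match — the expression computes f exactly.

Yes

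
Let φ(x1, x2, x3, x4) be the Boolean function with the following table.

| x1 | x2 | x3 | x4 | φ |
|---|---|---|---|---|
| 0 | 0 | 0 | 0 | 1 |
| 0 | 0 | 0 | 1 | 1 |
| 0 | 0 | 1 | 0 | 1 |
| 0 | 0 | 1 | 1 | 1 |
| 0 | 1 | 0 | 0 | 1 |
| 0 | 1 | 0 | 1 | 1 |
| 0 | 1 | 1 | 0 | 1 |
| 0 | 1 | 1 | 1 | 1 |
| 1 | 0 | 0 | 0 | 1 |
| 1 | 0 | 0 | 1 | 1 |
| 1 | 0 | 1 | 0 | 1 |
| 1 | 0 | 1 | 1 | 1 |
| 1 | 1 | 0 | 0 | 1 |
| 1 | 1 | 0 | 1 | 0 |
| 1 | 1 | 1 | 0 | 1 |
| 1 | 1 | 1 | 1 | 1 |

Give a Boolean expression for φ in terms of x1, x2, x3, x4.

Only row (1,1,0,1) gives 0. So φ is 1 everywhere except there — the complement of the minterm x1·x2·¬x3·x4.

φ(x1, x2, x3, x4) = ~(((x1 & x2) & ~x3) & x4)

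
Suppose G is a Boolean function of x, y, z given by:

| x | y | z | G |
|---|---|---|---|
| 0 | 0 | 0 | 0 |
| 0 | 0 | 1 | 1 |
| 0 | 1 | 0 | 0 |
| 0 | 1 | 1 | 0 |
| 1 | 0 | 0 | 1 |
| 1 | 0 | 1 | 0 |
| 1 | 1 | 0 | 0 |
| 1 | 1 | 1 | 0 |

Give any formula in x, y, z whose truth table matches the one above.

G(x, y, z) = ((~x & ~y) & z) | ((x & ~y) & ~z)

The 1-rows are (0,0,1), (1,0,0). Each contributes one minterm — ¬x·¬y·z; x·¬y·¬z — and their disjunction is a sum-of-products form of G.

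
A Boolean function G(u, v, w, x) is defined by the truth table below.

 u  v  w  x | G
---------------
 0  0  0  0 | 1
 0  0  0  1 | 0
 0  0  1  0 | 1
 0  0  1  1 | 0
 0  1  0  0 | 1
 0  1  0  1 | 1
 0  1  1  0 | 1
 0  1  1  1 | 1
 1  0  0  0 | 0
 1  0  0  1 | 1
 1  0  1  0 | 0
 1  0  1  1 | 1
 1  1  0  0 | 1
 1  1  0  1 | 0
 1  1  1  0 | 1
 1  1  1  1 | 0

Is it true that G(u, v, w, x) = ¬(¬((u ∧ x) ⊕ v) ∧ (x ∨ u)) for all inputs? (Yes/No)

Yes

Check the formula against G row by row:
  u=0, v=0, w=0, x=0: formula gives 1, G = 1 ✓
  u=0, v=0, w=0, x=1: formula gives 0, G = 0 ✓
  u=0, v=0, w=1, x=0: formula gives 1, G = 1 ✓
  u=0, v=0, w=1, x=1: formula gives 0, G = 0 ✓
  …and likewise for the remaining 12 rows.
All 16 rows match — the expression computes G exactly.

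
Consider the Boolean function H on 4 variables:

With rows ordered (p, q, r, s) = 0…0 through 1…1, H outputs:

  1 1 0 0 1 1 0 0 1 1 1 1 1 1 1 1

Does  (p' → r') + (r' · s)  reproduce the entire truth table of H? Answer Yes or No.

Test each input against both H and the formula:
  p=0, q=0, r=0, s=0: formula gives 1, H = 1 ✓
  p=0, q=0, r=0, s=1: formula gives 1, H = 1 ✓
  p=0, q=0, r=1, s=0: formula gives 0, H = 0 ✓
  p=0, q=0, r=1, s=1: formula gives 0, H = 0 ✓
  …and likewise for the remaining 12 rows.
No disagreement on any input; they are logically equivalent.

Yes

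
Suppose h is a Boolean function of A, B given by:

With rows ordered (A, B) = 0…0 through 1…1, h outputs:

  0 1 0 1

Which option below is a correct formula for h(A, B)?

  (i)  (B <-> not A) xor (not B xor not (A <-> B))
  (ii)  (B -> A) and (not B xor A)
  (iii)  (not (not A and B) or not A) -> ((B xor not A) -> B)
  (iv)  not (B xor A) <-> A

iv

(i): at (0,0) it gives 1, but h = 0 — eliminated.
(ii): at (0,0) it gives 1, but h = 0 — eliminated.
(iii): at (1,0) it gives 1, but h = 0 — eliminated.
(iv) is the remaining candidate, and it agrees with h on all 4 inputs.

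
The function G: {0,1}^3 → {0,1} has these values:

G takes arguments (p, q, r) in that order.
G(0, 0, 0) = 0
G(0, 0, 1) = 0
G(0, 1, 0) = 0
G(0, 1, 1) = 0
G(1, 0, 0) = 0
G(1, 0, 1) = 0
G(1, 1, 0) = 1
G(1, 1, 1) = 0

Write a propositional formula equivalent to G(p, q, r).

G(p, q, r) = (p ∧ q) ∧ ¬r

G is 1 on exactly one input, (1,1,0), whose minterm is p·q·¬r. So G is just that conjunction.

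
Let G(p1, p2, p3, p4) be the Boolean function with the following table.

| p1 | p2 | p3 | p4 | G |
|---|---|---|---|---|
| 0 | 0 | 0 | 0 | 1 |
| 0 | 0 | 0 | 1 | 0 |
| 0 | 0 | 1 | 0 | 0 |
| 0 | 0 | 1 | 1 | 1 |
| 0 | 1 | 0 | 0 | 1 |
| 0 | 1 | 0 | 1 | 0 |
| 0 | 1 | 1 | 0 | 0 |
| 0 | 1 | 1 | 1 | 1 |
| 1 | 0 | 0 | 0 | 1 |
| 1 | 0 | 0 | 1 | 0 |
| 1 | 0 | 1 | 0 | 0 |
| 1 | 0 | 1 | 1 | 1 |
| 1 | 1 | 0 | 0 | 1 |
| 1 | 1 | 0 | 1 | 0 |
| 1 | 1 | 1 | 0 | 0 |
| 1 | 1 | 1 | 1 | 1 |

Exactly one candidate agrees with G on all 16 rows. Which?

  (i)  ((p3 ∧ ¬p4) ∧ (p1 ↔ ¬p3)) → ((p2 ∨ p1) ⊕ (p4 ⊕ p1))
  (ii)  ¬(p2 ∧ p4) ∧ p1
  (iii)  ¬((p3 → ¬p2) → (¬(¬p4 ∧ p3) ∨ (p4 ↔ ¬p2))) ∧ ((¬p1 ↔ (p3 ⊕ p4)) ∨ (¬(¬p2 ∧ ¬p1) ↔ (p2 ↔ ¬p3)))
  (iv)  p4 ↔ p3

iv

(i) fails at (0,0,0,1): the formula yields 1, G is 0.
(ii) fails at (0,0,0,0): the formula yields 0, G is 1.
(iii) fails at (0,0,0,0): the formula yields 0, G is 1.
(iv) is the remaining candidate, and it agrees with G on all 16 inputs.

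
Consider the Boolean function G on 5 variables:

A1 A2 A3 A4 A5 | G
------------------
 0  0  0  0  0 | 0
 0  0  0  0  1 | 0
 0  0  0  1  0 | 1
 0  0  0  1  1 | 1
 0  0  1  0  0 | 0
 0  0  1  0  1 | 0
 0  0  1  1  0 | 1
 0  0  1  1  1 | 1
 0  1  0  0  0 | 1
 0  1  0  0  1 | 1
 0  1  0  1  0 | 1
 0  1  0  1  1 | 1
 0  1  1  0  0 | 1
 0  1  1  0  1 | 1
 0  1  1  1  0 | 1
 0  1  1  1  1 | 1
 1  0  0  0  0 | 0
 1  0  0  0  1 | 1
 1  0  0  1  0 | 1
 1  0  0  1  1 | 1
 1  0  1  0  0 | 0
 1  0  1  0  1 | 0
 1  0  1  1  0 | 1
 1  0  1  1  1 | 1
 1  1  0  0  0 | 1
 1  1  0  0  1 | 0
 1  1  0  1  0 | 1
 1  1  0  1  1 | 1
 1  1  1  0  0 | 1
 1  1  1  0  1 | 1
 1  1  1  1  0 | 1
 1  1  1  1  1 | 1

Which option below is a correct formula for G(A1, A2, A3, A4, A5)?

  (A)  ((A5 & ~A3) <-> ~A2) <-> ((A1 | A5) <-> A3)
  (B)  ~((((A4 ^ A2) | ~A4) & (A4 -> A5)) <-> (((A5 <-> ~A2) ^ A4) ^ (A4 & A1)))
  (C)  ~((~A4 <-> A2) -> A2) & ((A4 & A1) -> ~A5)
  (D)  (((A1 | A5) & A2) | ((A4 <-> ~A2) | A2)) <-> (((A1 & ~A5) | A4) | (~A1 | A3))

D

(A): at (0,0,0,1,0) it gives 0, but G = 1 — eliminated.
(B): at (0,0,0,0,0) it gives 1, but G = 0 — eliminated.
(C): at (0,1,0,0,0) it gives 0, but G = 1 — eliminated.
Only (D) survives; checking it on all 32 rows confirms it matches G.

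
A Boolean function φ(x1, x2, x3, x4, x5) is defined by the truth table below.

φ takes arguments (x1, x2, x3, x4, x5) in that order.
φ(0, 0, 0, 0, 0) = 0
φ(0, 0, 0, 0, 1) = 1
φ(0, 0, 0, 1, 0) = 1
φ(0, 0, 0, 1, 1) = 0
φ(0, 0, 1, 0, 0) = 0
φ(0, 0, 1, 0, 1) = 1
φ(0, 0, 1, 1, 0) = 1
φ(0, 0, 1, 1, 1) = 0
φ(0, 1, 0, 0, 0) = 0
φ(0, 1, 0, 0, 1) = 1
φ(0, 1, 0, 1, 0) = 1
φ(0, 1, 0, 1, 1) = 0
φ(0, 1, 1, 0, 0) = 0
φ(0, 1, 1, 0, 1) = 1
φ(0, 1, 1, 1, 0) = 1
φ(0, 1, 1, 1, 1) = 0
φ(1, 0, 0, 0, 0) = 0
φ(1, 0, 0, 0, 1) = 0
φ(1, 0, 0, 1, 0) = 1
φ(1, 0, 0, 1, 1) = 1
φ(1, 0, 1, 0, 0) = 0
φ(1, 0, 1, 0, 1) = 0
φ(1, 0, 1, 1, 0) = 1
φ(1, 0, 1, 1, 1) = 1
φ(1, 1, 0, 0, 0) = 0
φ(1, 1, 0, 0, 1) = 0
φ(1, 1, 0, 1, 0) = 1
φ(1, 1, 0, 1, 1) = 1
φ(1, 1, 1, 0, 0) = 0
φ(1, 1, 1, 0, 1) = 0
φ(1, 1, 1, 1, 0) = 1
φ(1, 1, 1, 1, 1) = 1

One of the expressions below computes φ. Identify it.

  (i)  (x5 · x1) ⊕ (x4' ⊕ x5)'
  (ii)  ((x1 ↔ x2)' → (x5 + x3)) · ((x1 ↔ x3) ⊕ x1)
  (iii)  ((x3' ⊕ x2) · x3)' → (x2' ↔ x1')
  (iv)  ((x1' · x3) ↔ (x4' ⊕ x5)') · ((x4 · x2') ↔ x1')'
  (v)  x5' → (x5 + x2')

i

(ii) disagrees with φ on (0,0,0,0,0) (formula → 1, table → 0); rule it out.
(iii) disagrees with φ on (0,0,0,0,0) (formula → 1, table → 0); rule it out.
(iv) disagrees with φ on (0,0,0,0,0) (formula → 1, table → 0); rule it out.
(v) disagrees with φ on (0,0,0,0,0) (formula → 1, table → 0); rule it out.
(i) is the remaining candidate, and it agrees with φ on all 32 inputs.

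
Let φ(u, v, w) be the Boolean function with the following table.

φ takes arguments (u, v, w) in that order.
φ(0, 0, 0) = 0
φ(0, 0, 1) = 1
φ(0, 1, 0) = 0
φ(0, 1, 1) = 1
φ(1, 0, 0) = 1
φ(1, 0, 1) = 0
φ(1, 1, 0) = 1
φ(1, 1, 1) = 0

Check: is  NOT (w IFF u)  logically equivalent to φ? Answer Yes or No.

Test each input against both φ and the formula:
  u=0, v=0, w=0: formula gives 0, φ = 0 ✓
  u=0, v=0, w=1: formula gives 1, φ = 1 ✓
  u=0, v=1, w=0: formula gives 0, φ = 0 ✓
  u=0, v=1, w=1: formula gives 1, φ = 1 ✓
  u=1, v=0, w=0: formula gives 1, φ = 1 ✓
  …and likewise for the remaining 3 rows.
No disagreement on any input; they are logically equivalent.

Yes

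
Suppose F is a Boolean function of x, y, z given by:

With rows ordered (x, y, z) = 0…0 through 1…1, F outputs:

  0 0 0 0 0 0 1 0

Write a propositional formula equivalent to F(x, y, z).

F is 1 on exactly one input, (1,1,0), whose minterm is x·y·¬z. So F is just that conjunction.

F(x, y, z) = (x & y) & ~z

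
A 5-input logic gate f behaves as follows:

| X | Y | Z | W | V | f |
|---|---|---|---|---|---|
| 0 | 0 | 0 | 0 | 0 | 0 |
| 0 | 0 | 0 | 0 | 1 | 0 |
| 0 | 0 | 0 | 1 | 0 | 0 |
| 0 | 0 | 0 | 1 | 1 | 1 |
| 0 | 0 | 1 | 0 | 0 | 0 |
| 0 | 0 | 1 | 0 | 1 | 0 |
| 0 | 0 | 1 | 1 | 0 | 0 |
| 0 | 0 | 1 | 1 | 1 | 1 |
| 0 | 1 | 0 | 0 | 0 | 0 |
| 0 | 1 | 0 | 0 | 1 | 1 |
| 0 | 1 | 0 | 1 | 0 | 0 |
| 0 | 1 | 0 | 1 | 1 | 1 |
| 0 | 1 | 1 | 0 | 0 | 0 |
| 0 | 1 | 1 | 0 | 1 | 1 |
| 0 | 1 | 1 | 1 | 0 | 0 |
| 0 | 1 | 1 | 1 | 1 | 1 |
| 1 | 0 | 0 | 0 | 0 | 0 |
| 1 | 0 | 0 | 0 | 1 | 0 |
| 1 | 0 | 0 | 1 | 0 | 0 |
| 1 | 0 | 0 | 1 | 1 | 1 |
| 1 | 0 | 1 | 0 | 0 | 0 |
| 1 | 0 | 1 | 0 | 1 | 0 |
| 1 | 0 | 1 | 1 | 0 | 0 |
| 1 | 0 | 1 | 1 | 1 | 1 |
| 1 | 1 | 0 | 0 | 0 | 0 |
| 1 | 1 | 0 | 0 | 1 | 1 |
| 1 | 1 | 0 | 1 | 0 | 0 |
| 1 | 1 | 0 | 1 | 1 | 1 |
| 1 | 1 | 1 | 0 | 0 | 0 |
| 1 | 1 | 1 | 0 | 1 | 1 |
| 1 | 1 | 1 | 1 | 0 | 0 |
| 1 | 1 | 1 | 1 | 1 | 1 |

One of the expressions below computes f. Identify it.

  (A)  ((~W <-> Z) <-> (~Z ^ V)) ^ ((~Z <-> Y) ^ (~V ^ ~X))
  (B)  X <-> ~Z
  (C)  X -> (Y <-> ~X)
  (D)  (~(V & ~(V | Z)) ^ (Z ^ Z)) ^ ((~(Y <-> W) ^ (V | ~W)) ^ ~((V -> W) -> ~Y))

(A) fails at (0,0,0,1,0): the formula yields 1, f is 0.
(B) fails at (0,0,0,1,1): the formula yields 0, f is 1.
(C) fails at (0,0,0,0,0): the formula yields 1, f is 0.
(D) is the remaining candidate, and it agrees with f on all 32 inputs.

D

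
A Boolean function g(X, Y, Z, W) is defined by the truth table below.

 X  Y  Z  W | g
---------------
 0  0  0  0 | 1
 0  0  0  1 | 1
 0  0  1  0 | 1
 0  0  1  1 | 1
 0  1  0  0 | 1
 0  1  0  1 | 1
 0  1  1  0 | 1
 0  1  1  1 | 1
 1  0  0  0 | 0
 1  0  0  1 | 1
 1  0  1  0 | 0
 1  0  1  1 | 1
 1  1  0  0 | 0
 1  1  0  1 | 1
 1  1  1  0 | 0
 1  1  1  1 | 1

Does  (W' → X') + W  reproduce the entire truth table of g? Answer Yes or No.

Test each input against both g and the formula:
  X=0, Y=0, Z=0, W=0: formula gives 1, g = 1 ✓
  X=0, Y=0, Z=0, W=1: formula gives 1, g = 1 ✓
  X=0, Y=0, Z=1, W=0: formula gives 1, g = 1 ✓
  X=0, Y=0, Z=1, W=1: formula gives 1, g = 1 ✓
  …and likewise for the remaining 12 rows.
No disagreement on any input; they are logically equivalent.

Yes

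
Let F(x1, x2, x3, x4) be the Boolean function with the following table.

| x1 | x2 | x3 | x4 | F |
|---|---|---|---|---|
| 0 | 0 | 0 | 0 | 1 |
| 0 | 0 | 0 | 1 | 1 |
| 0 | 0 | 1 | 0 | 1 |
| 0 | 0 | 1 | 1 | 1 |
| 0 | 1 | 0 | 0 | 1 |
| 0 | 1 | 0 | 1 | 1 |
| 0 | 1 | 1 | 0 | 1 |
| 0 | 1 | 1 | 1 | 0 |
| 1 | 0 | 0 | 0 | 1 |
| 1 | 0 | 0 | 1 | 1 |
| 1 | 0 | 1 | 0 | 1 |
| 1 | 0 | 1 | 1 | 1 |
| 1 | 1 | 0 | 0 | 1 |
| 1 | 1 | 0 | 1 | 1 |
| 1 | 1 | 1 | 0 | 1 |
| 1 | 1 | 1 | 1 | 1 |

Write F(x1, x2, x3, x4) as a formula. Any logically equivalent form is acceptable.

Only row (0,1,1,1) gives 0. So F is 1 everywhere except there — the complement of the minterm ¬x1·x2·x3·x4.

F(x1, x2, x3, x4) = ¬(((¬x1 ∧ x2) ∧ x3) ∧ x4)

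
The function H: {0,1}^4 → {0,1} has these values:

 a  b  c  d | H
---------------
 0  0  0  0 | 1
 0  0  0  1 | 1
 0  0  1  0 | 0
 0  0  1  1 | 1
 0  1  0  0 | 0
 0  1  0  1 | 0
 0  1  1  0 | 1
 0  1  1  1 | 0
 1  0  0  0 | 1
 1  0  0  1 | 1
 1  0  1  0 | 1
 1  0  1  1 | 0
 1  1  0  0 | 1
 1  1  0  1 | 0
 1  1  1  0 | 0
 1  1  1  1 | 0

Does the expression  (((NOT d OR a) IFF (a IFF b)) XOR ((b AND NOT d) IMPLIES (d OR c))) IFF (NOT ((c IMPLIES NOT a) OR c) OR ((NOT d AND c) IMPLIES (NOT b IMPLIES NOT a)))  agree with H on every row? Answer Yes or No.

Test each input against both H and the formula:
  a=0, b=0, c=0, d=0: formula gives 0, but H = 1 ✗
Row (0,0,0,0) is a counterexample, so the formula is not equivalent to H.

No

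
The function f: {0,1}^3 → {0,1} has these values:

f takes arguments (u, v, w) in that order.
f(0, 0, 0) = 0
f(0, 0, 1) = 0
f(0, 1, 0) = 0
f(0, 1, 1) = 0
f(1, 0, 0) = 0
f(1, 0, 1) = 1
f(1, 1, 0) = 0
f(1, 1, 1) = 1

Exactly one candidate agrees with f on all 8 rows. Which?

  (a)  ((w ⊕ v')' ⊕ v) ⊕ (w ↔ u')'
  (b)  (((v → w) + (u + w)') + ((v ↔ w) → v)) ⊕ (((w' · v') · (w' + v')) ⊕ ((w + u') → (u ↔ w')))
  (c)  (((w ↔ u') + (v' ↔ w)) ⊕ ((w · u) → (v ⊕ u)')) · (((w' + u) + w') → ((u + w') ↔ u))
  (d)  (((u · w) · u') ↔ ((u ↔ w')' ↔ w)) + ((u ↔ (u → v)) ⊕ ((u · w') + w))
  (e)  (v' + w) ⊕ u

c

(a) disagrees with f on (0,0,0) (formula → 1, table → 0); rule it out.
(b) disagrees with f on (0,1,0) (formula → 1, table → 0); rule it out.
(d) disagrees with f on (0,0,0) (formula → 1, table → 0); rule it out.
(e) disagrees with f on (0,0,0) (formula → 1, table → 0); rule it out.
Only (c) survives; checking it on all 8 rows confirms it matches f.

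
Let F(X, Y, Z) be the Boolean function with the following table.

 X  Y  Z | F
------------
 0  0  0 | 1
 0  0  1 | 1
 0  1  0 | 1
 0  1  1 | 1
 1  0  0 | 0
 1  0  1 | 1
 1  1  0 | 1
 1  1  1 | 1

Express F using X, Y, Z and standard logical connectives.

F is 0 on exactly one input, (1,0,0), whose minterm is X·¬Y·¬Z. So F is the negation of that single conjunction.

F(X, Y, Z) = ((X · Y') · Z')'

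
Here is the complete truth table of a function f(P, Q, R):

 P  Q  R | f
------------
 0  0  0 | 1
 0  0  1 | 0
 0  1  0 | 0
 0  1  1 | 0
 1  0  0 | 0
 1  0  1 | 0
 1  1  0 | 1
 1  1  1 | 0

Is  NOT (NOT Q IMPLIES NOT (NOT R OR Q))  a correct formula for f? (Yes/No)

Evaluate NOT (NOT Q IMPLIES NOT (NOT R OR Q)) on each row and compare to f:
  P=0, Q=0, R=0: formula gives 1, f = 1 ✓
  P=0, Q=0, R=1: formula gives 0, f = 0 ✓
  P=0, Q=1, R=0: formula gives 0, f = 0 ✓
  P=0, Q=1, R=1: formula gives 0, f = 0 ✓
  P=1, Q=0, R=0: formula gives 1, but f = 0 ✗
Row (1,0,0) is a counterexample, so the formula is not equivalent to f.

No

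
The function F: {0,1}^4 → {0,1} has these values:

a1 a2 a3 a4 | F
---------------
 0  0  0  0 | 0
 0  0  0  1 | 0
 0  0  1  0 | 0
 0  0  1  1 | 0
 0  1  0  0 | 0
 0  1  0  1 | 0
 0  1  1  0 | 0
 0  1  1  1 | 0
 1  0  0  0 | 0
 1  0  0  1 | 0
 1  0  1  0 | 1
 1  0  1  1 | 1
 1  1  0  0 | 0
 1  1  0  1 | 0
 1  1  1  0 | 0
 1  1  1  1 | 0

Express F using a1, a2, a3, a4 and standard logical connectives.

F=1 on 2 inputs: (1,0,1,0), (1,0,1,1). Reading each as a conjunction of literals (a1·¬a2·a3·¬a4, a1·¬a2·a3·a4) and taking the OR gives the canonical DNF.

F(a1, a2, a3, a4) = (((a1 & ~a2) & a3) & ~a4) | (((a1 & ~a2) & a3) & a4)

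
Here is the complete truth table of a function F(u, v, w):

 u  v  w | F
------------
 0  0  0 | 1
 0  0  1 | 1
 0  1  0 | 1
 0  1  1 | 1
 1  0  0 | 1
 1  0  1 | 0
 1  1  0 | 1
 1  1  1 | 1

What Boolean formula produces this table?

F(u, v, w) = not ((u and not v) and w)

Only row (1,0,1) gives 0. So F is 1 everywhere except there — the complement of the minterm u·¬v·w.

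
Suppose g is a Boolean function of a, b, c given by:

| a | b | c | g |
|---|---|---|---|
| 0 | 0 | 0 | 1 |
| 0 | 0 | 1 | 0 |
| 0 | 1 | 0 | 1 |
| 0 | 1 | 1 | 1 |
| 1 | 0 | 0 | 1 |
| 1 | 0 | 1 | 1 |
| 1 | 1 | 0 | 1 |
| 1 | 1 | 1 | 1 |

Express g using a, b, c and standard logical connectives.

g(a, b, c) = ¬((¬a ∧ ¬b) ∧ c)

g is 0 on exactly one input, (0,0,1), whose minterm is ¬a·¬b·c. So g is the negation of that single conjunction.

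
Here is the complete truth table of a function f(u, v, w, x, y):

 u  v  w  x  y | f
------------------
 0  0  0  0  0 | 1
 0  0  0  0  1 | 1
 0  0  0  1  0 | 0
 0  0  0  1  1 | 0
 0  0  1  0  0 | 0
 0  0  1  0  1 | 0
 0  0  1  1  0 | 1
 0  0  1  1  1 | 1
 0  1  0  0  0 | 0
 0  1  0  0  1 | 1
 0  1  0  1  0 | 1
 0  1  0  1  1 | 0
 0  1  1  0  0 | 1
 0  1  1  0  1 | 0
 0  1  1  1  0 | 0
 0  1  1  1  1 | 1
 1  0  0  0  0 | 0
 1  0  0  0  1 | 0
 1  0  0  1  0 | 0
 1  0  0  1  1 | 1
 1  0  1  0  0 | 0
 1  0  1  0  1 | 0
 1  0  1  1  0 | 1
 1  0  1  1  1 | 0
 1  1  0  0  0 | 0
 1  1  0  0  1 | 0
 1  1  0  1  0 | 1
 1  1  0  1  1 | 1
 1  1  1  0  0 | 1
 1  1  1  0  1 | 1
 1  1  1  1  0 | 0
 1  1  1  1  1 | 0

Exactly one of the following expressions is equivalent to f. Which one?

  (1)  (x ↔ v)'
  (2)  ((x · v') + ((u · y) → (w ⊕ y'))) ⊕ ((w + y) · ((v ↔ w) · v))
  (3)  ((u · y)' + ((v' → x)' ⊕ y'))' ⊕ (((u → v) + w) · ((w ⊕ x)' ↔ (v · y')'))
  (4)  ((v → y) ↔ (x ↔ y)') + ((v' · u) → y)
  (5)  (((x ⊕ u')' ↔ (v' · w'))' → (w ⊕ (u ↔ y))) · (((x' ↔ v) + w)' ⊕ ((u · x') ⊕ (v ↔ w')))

(1) fails at (0,0,0,0,0): the formula yields 0, f is 1.
(2) fails at (0,0,0,1,0): the formula yields 1, f is 0.
(4) fails at (0,0,0,1,0): the formula yields 1, f is 0.
(5) fails at (0,0,0,0,1): the formula yields 0, f is 1.
(3) is the remaining candidate, and it agrees with f on all 32 inputs.

3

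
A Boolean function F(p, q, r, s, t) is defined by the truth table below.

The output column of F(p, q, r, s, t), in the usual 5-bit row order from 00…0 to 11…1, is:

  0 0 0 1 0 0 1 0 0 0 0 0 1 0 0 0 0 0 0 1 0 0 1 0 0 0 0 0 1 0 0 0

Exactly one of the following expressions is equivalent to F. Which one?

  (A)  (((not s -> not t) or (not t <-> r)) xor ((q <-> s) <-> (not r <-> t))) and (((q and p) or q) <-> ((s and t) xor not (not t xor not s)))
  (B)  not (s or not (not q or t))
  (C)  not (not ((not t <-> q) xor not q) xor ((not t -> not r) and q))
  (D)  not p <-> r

(B): at (0,0,0,0,0) it gives 1, but F = 0 — eliminated.
(C): at (0,0,0,0,0) it gives 1, but F = 0 — eliminated.
(D): at (0,0,0,1,1) it gives 0, but F = 1 — eliminated.
That leaves (A). Evaluating it on every row reproduces the table of F exactly.

A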